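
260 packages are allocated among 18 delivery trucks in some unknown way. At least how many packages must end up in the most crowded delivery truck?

Pigeonhole: the 18 delivery trucks are the holes and the 260 packages are the pigeons.
If every delivery truck held at most 14 packages, the total would be at most 18 × 14 = 252, which is less than 260.
So some delivery truck holds at least ⌈260/18⌉ = 15 packages.

15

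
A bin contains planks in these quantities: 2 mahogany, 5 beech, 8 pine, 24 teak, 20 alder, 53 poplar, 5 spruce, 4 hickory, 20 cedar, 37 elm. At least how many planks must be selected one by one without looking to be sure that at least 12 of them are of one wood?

Put each drawn plank into a box by wood. The largest draw with every box below 12 takes min(count, 11) from each wood; woods with fewer than 11 contribute all they have.
Σ min(cᵢ, 11) = 2 + 5 + 8 + 11 + 11 + 11 + 5 + 4 + 11 + 11 = 79.
Draw number 79 + 1 = 80 must push one box to 12.

80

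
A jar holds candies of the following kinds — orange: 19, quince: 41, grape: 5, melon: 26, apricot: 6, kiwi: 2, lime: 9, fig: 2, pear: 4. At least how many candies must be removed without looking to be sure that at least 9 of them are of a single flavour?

By the pigeonhole principle, the 9 flavours are the holes; the candies drawn are the pigeons.
To avoid 9 of any one flavour, the worst case takes at most 8 of each flavour, or every candy of a flavour that has fewer than 8.
That gives 8 + 8 + 5 + 8 + 6 + 2 + 8 + 2 + 4 = 51 candies with no flavour reaching 9.
The next candy forces some flavour to 9, so 51 + 1 = 52.

52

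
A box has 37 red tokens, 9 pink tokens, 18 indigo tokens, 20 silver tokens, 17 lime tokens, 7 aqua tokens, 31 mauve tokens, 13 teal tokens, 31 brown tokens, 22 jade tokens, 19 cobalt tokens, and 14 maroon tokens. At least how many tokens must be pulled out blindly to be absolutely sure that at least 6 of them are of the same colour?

61

The 12 colours are the holes; the tokens drawn are the pigeons.
To avoid 6 of any one colour, the worst case takes at most 5 of each colour.
That gives 5 + 5 + 5 + 5 + 5 + 5 + 5 + 5 + 5 + 5 + 5 + 5 = 60 tokens with no colour reaching 6.
The next token forces some colour to 6, so 60 + 1 = 61.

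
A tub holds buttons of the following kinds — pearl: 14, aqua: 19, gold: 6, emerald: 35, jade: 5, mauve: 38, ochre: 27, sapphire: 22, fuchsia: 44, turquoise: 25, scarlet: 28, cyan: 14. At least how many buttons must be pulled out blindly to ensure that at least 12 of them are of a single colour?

122

The 12 colours are the holes; the buttons drawn are the pigeons.
To avoid 12 of any one colour, the worst case takes at most 11 of each colour, or every button of a colour that has fewer than 11.
That gives 11 + 11 + 6 + 11 + 5 + 11 + 11 + 11 + 11 + 11 + 11 + 11 = 121 buttons with no colour reaching 12.
The next button forces some colour to 12, so 121 + 1 = 122.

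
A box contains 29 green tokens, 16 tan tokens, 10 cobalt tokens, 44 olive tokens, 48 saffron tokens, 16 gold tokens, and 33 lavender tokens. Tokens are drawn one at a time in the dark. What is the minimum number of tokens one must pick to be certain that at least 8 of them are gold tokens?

188

In the worst case for collecting gold tokens, every non-gold token comes out first.
There are 29 + 16 + 10 + 44 + 48 + 33 = 180 non-gold tokens altogether.
After those, each further token must be gold, so 180 + 8 = 188 draws guarantee 8 gold tokens.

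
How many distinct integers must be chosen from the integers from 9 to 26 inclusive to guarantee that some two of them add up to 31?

12

A set avoiding the sum 31 can contain at most one of each pair {x, 31−x}, plus the 4 elements whose complement lies outside the range.
The integers 16, …, 26 (11 of them) are such a set: any two sum to at least 16+17 = 33 > 31.
Any 12th integer completes one of the 7 pairs, so 12 choices force a sum of 31.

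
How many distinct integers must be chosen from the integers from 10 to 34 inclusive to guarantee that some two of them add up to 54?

19

Two chosen integers sum to 54 exactly when both halves of some pair {x, 54−x} with 20 ≤ x ≤ 54−x ≤ 34 are chosen — 7 such pairs.
The remaining 11 elements (those with no distinct partner in range) can never complete a 54-sum, so the worst case takes all of them and one from each pair: 11 + 7 = 18.
By pigeonhole, the 19th integer has to be the second member of some pair, so 18 + 1 = 19.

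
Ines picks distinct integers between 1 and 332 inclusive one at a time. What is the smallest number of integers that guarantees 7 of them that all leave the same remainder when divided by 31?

187

The 31 residue classes mod 31 are the pigeonholes.
With 186 integers one could put 6 in each residue class and have no class reach 7.
The 187th integer pushes some class to 7, so 31·6 + 1 = 187.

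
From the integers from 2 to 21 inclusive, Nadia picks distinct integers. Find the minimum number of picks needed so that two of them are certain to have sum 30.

Two chosen integers sum to 30 exactly when both halves of some pair {x, 30−x} with 9 ≤ x ≤ 30−x ≤ 21 are chosen — 6 such pairs.
The remaining 8 elements (those with no distinct partner in range) can never complete a 30-sum, so the worst case takes all of them and one from each pair: 8 + 6 = 14.
Pigeonhole: the 15th integer has to be the second member of some pair, so 14 + 1 = 15.

15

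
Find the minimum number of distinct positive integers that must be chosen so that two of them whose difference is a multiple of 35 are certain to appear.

36

Integers whose pairwise differences are multiples of 35 are exactly those sharing a remainder mod 35. By the pigeonhole principle, the 35 residue classes mod 35 are the pigeonholes.
With 35 integers one could put 1 in each residue class and have no class reach 2.
The 36th integer pushes some class to 2, so 35·1 + 1 = 36.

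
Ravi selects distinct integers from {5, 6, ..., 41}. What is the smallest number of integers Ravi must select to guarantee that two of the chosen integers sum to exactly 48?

21

A set avoiding the sum 48 can contain at most one of each pair {x, 48−x}, plus the 3 elements whose complement lies outside the range or equal to its own complement.
The integers 5, …, 24 (20 of them) are such a set: any two sum to at least 5+6 = 11 and at most 23+24 = 47 < 48.
Any 21st integer completes one of the 17 pairs, so 21 choices force a sum of 48.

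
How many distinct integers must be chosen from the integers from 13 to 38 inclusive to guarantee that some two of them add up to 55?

16

Two chosen integers sum to 55 exactly when both halves of some pair {x, 55−x} with 17 ≤ x ≤ 55−x ≤ 38 are chosen — 11 such pairs.
The remaining 4 elements (those with no distinct partner in range) can never complete a 55-sum, so the worst case takes all of them and one from each pair: 4 + 11 = 15.
The 16th integer has to be the second member of some pair, so 15 + 1 = 16.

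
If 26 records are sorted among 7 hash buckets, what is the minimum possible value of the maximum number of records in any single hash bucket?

The 7 hash buckets are the holes and the 26 records are the pigeons.
If every hash bucket held at most 3 records, the total would be at most 7 × 3 = 21, which is less than 26.
So some hash bucket holds at least ⌈26/7⌉ = 4 records.

4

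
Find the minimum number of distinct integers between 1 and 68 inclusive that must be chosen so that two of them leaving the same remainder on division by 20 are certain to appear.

The 20 residue classes mod 20 are the pigeonholes.
With 20 integers one could put 1 in each residue class and have no class reach 2.
The 21st integer pushes some class to 2, so 20·1 + 1 = 21.

21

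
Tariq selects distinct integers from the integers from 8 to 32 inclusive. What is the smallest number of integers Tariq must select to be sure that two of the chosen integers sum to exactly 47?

Group the elements by complementary pair {x, 47−x}: {15,32}, {16,31}, {17,30}, …, giving 9 two-element pairs and 7 integers whose partner 47−x falls outside [8,32].
Pigeonhole: treating each of those 16 groups as a pigeonhole, one can pick one integer per group — 16 integers — with no two summing to 47.
The 17th integer lands in an occupied pair, forcing a sum of 47.

17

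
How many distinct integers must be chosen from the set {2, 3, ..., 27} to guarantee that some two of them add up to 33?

16

Two chosen integers sum to 33 exactly when both halves of some pair {x, 33−x} with 6 ≤ x ≤ 33−x ≤ 27 are chosen — 11 such pairs.
The remaining 4 elements (those with no distinct partner in range) can never complete a 33-sum, so the worst case takes all of them and one from each pair: 4 + 11 = 15.
By the pigeonhole principle, the 16th integer has to be the second member of some pair, so 15 + 1 = 16.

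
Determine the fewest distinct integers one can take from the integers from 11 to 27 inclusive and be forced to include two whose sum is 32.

13

Group the elements by complementary pair {x, 32−x}: {11,21}, {12,20}, {13,19}, …, giving 5 two-element pairs; the single value 16 (it cannot pair with itself since the integers are distinct); and 6 integers whose partner 32−x falls outside [11,27].
Pigeonhole: treating each of those 12 groups as a pigeonhole, one can pick one integer per group — 12 integers — with no two summing to 32.
The 13th integer lands in an occupied pair, forcing a sum of 32.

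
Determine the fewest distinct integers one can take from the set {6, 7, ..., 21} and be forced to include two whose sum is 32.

Group the elements by complementary pair {x, 32−x}: {11,21}, {12,20}, {13,19}, …, giving 5 two-element pairs; the single value 16 (it cannot pair with itself since the integers are distinct); and 5 integers whose partner 32−x falls outside [6,21].
Treating each of those 11 groups as a pigeonhole, one can pick one integer per group — 11 integers — with no two summing to 32.
The 12th integer lands in an occupied pair, forcing a sum of 32.

12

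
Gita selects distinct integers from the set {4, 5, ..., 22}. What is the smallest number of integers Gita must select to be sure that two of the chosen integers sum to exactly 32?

Group the elements by complementary pair {x, 32−x}: {10,22}, {11,21}, {12,20}, …, giving 6 two-element pairs, the single value 16 (it cannot pair with itself since the integers are distinct), and 6 integers whose partner 32−x falls outside [4,22].
Treating each of those 13 groups as a pigeonhole, one can pick one integer per group — 13 integers — with no two summing to 32.
The 14th integer lands in an occupied pair, forcing a sum of 32.

14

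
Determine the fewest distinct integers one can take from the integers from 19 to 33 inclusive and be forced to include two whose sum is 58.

12

Two chosen integers sum to 58 exactly when both halves of some pair {x, 58−x} with 25 ≤ x ≤ 58−x ≤ 33 are chosen — 4 such pairs.
The remaining 7 elements (those with no distinct partner in range) can never complete a 58-sum, so the worst case takes all of them and one from each pair: 7 + 4 = 11.
The 12th integer has to be the second member of some pair, so 11 + 1 = 12.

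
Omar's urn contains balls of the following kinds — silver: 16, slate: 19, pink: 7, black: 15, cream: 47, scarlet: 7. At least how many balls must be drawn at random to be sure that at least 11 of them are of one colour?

55

By pigeonhole, the 6 colours are the holes; the balls drawn are the pigeons.
To avoid 11 of any one colour, the worst case takes at most 10 of each colour, or every ball of a colour that has fewer than 10.
That gives 10 + 10 + 7 + 10 + 10 + 7 = 54 balls with no colour reaching 11.
The next ball forces some colour to 11, so 54 + 1 = 55.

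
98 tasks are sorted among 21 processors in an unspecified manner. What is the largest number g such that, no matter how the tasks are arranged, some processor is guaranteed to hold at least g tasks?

Pigeonhole: the 21 processors are the holes and the 98 tasks are the pigeons.
If every processor held at most 4 tasks, the total would be at most 21 × 4 = 84, which is less than 98.
So some processor holds at least ⌈98/21⌉ = 5 tasks.

5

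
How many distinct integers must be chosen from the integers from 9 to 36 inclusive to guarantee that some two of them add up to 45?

Two chosen integers sum to 45 exactly when both halves of some pair {x, 45−x} with 9 ≤ x ≤ 45−x ≤ 36 are chosen — 14 such pairs.
Every element belongs to one of those pairs, so the worst case picks one from each: 14 integers.
By the pigeonhole principle, the 15th integer has to be the second member of some pair, so 14 + 1 = 15.

15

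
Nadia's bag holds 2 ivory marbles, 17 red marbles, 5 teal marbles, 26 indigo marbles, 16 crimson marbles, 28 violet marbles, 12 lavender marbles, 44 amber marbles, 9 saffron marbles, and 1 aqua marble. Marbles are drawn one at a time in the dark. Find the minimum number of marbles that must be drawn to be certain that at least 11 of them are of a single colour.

By pigeonhole, the 10 colours are the holes; the marbles drawn are the pigeons.
To avoid 11 of any one colour, the worst case takes at most 10 of each colour, or every marble of a colour that has fewer than 10.
That gives 2 + 10 + 5 + 10 + 10 + 10 + 10 + 10 + 9 + 1 = 77 marbles with no colour reaching 11.
The next marble forces some colour to 11, so 77 + 1 = 78.

78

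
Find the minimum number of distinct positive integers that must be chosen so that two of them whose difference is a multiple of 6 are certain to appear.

Integers whose pairwise differences are multiples of 6 are exactly those sharing a remainder mod 6. By pigeonhole, the 6 residue classes mod 6 are the pigeonholes.
With 6 integers one could put 1 in each residue class and have no class reach 2.
The 7th integer pushes some class to 2, so 6·1 + 1 = 7.

7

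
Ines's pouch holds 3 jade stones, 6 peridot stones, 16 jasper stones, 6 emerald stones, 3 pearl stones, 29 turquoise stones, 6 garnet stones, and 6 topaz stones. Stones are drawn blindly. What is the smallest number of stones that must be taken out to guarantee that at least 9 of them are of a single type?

47

By pigeonhole, the 8 types are the holes; the stones drawn are the pigeons.
To avoid 9 of any one type, the worst case takes at most 8 of each type, or every stone of a type that has fewer than 8.
That gives 3 + 6 + 8 + 6 + 3 + 8 + 6 + 6 = 46 stones with no type reaching 9.
The next stone forces some type to 9, so 46 + 1 = 47.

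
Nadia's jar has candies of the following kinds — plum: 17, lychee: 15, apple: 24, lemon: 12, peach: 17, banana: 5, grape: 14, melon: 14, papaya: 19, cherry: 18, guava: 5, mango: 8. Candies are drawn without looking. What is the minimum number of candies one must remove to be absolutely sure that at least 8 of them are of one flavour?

By the pigeonhole principle, put each drawn candy into a box by flavour. The largest draw with every box below 8 takes min(count, 7) from each flavour; flavours with fewer than 7 contribute all they have.
Σ min(cᵢ, 7) = 7 + 7 + 7 + 7 + 7 + 5 + 7 + 7 + 7 + 7 + 5 + 7 = 80.
Draw number 80 + 1 = 81 must push one box to 8.

81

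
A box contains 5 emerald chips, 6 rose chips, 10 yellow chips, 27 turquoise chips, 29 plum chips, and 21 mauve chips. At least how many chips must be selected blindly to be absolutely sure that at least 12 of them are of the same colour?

Pigeonhole: the 6 colours are the holes; the chips drawn are the pigeons.
To avoid 12 of any one colour, the worst case takes at most 11 of each colour, or every chip of a colour that has fewer than 11.
That gives 5 + 6 + 10 + 11 + 11 + 11 = 54 chips with no colour reaching 12.
The next chip forces some colour to 12, so 54 + 1 = 55.

55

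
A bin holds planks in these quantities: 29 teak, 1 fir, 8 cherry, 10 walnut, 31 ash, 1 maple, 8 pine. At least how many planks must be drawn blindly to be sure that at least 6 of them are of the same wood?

28

Put each drawn plank into a box by wood. The largest draw with every box below 6 takes min(count, 5) from each wood; woods with fewer than 5 contribute all they have.
Σ min(cᵢ, 5) = 5 + 1 + 5 + 5 + 5 + 1 + 5 = 27.
Draw number 27 + 1 = 28 must push one box to 6.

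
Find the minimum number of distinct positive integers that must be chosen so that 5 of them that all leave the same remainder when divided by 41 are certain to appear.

165

By pigeonhole, the 41 residue classes mod 41 are the pigeonholes.
With 164 integers one could put 4 in each residue class and have no class reach 5.
The 165th integer pushes some class to 5, so 41·4 + 1 = 165.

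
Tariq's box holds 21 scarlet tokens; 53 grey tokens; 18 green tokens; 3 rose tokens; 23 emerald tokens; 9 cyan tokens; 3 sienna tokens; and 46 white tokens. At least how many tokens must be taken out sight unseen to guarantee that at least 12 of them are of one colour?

An adversary could hand out at most 11 tokens per colour (rose, cyan, sienna run out sooner): 11 + 11 + 11 + 3 + 11 + 9 + 3 + 11 = 70 tokens and still no colour has 12.
By pigeonhole, one more token lands in a colour already at 11, so 71 draws are enough and 70 are not.

71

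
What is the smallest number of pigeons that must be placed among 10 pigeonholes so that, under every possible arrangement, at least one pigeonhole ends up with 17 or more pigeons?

With 160 pigeons one could put exactly 16 in each of the 10 pigeonholes, and no pigeonhole would reach 17.
One more pigeon must land in a pigeonhole that already has 16, giving it 17.
So 10 × 16 + 1 = 161 pigeons are required.

161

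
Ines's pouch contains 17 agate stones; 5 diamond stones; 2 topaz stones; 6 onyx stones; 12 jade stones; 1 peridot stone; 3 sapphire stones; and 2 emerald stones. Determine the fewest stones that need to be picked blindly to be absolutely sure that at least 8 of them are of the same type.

34

Put each drawn stone into a box by type. The largest draw with every box below 8 takes min(count, 7) from each type; types with fewer than 7 contribute all they have.
Σ min(cᵢ, 7) = 7 + 5 + 2 + 6 + 7 + 1 + 3 + 2 = 33.
Draw number 33 + 1 = 34 must push one box to 8.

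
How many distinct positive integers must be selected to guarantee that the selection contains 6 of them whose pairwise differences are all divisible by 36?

Integers whose pairwise differences are multiples of 36 are exactly those sharing a remainder mod 36. By pigeonhole, the 36 residue classes mod 36 are the pigeonholes.
With 180 integers one could put 5 in each residue class and have no class reach 6.
The 181st integer pushes some class to 6, so 36·5 + 1 = 181.

181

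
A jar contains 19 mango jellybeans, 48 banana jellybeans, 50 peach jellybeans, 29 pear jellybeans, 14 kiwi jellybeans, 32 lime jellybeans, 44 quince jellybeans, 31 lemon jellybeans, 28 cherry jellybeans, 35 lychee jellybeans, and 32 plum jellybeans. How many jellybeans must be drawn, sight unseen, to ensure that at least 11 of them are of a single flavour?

By pigeonhole, the 11 flavours are the holes; the jellybeans drawn are the pigeons.
To avoid 11 of any one flavour, the worst case takes at most 10 of each flavour.
That gives 10 + 10 + 10 + 10 + 10 + 10 + 10 + 10 + 10 + 10 + 10 = 110 jellybeans with no flavour reaching 11.
The next jellybean forces some flavour to 11, so 110 + 1 = 111.

111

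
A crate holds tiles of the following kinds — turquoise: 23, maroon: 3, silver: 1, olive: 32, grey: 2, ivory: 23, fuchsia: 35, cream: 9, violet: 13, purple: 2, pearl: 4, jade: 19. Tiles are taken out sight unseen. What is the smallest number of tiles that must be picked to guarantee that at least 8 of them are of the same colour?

62

Pigeonhole: the 12 colours are the holes; the tiles drawn are the pigeons.
To avoid 8 of any one colour, the worst case takes at most 7 of each colour, or every tile of a colour that has fewer than 7.
That gives 7 + 3 + 1 + 7 + 2 + 7 + 7 + 7 + 7 + 2 + 4 + 7 = 61 tiles with no colour reaching 8.
The next tile forces some colour to 8, so 61 + 1 = 62.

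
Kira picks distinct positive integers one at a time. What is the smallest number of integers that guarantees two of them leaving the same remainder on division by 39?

By pigeonhole, the 39 residue classes mod 39 are the pigeonholes.
With 39 integers one could put 1 in each residue class and have no class reach 2.
The 40th integer pushes some class to 2, so 39·1 + 1 = 40.

40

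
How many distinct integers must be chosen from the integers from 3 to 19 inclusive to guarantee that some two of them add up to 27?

12

A set avoiding the sum 27 can contain at most one of each pair {x, 27−x}, plus the 5 elements whose complement lies outside the range.
The integers 3, …, 13 (11 of them) are such a set: any two sum to at least 3+4 = 7 and at most 12+13 = 25 < 27.
By pigeonhole, any 12th integer completes one of the 6 pairs, so 12 choices force a sum of 27.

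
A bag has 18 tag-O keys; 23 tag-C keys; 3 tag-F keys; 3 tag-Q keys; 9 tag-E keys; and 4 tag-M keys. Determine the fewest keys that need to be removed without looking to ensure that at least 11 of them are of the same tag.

An adversary could hand out at most 10 keys per tag (4 tags run out sooner): 10 + 10 + 3 + 3 + 9 + 4 = 39 keys and still no tag has 11.
Pigeonhole: one more key lands in a tag already at 10, so 40 draws are enough and 39 are not.

40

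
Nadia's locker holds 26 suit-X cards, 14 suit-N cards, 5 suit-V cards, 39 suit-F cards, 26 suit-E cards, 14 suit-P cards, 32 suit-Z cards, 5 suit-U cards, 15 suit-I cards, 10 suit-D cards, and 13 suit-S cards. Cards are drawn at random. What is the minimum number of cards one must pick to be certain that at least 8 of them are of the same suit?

74

An adversary could hand out at most 7 cards per suit (suit-V, suit-U run out sooner): 7 + 7 + 5 + 7 + 7 + 7 + 7 + 5 + 7 + 7 + 7 = 73 cards and still no suit has 8.
By pigeonhole, one more card lands in a suit already at 7, so 74 draws are enough and 73 are not.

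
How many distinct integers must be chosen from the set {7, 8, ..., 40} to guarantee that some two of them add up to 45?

19

A set avoiding the sum 45 can contain at most one of each pair {x, 45−x}, plus the 2 elements whose complement lies outside the range.
The integers 23, …, 40 (18 of them) are such a set: any two sum to at least 23+24 = 47 > 45.
Any 19th integer completes one of the 16 pairs, so 19 choices force a sum of 45.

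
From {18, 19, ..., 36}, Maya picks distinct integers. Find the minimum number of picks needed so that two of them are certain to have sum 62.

15

Group the elements by complementary pair {x, 62−x}: {26,36}, {27,35}, {28,34}, …, giving 5 two-element pairs, the single value 31 (it cannot pair with itself since the integers are distinct), and 8 integers whose partner 62−x falls outside [18,36].
Pigeonhole: treating each of those 14 groups as a pigeonhole, one can pick one integer per group — 14 integers — with no two summing to 62.
The 15th integer lands in an occupied pair, forcing a sum of 62.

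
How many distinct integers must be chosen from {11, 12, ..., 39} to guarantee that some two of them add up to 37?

22

Group the elements by complementary pair {x, 37−x}: {11,26}, {12,25}, {13,24}, …, giving 8 two-element pairs and 13 integers whose partner 37−x falls outside [11,39].
By the pigeonhole principle, treating each of those 21 groups as a pigeonhole, one can pick one integer per group — 21 integers — with no two summing to 37.
The 22nd integer lands in an occupied pair, forcing a sum of 37.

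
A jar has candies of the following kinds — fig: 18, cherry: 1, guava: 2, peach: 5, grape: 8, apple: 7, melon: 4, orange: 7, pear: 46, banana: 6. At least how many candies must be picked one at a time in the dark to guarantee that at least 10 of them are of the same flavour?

Pigeonhole: the 10 flavours are the holes; the candies drawn are the pigeons.
To avoid 10 of any one flavour, the worst case takes at most 9 of each flavour, or every candy of a flavour that has fewer than 9.
That gives 9 + 1 + 2 + 5 + 8 + 7 + 4 + 7 + 9 + 6 = 58 candies with no flavour reaching 10.
The next candy forces some flavour to 10, so 58 + 1 = 59.

59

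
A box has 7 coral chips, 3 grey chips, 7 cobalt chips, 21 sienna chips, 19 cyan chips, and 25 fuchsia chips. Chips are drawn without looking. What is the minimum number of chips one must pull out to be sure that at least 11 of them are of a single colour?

48

An adversary could hand out at most 10 chips per colour (coral, grey, cobalt run out sooner): 7 + 3 + 7 + 10 + 10 + 10 = 47 chips and still no colour has 11.
One more chip lands in a colour already at 10, so 48 draws are enough and 47 are not.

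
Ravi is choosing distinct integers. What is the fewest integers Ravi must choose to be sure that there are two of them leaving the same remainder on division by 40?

Pigeonhole: the 40 residue classes mod 40 are the pigeonholes.
With 40 integers one could put 1 in each residue class and have no class reach 2.
The 41st integer pushes some class to 2, so 40·1 + 1 = 41.

41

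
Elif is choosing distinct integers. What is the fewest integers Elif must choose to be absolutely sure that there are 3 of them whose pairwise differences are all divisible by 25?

51

Integers whose pairwise differences are multiples of 25 are exactly those sharing a remainder mod 25. Pigeonhole: the 25 residue classes mod 25 are the pigeonholes.
With 50 integers one could put 2 in each residue class and have no class reach 3.
The 51st integer pushes some class to 3, so 25·2 + 1 = 51.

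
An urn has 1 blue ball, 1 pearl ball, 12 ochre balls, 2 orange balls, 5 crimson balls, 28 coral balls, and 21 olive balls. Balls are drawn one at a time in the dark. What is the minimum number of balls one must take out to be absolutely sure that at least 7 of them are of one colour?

28

Put each drawn ball into a box by colour. The largest draw with every box below 7 takes min(count, 6) from each colour; colours with fewer than 6 contribute all they have.
Σ min(cᵢ, 6) = 1 + 1 + 6 + 2 + 5 + 6 + 6 = 27.
Draw number 27 + 1 = 28 must push one box to 7.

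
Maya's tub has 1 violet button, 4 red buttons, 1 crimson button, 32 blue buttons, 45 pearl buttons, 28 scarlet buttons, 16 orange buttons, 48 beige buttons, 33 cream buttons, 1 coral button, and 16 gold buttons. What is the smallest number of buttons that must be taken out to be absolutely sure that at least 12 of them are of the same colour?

The 11 colours are the holes; the buttons drawn are the pigeons.
To avoid 12 of any one colour, the worst case takes at most 11 of each colour, or every button of a colour that has fewer than 11.
That gives 1 + 4 + 1 + 11 + 11 + 11 + 11 + 11 + 11 + 1 + 11 = 84 buttons with no colour reaching 12.
The next button forces some colour to 12, so 84 + 1 = 85.

85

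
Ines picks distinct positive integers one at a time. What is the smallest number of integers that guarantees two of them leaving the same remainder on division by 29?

30

By pigeonhole, the 29 residue classes mod 29 are the pigeonholes.
With 29 integers one could put 1 in each residue class and have no class reach 2.
The 30th integer pushes some class to 2, so 29·1 + 1 = 30.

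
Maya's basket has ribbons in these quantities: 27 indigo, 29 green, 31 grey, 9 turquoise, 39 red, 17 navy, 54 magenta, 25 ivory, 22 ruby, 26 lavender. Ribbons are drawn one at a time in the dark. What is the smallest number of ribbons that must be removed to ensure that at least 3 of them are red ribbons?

243

In the worst case for collecting red ribbons, every non-red ribbon comes out first.
There are 27 + 29 + 31 + 9 + 17 + 54 + 25 + 22 + 26 = 240 non-red ribbons altogether.
After those, each further ribbon must be red, so 240 + 3 = 243 draws guarantee 3 red ribbons.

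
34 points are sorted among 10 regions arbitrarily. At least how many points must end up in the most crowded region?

4

Pigeonhole: the 10 regions are the holes and the 34 points are the pigeons.
If every region held at most 3 points, the total would be at most 10 × 3 = 30, which is less than 34.
So some region holds at least ⌈34/10⌉ = 4 points.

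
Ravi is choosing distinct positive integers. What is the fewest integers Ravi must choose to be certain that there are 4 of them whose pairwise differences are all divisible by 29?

Integers whose pairwise differences are multiples of 29 are exactly those sharing a remainder mod 29. By the pigeonhole principle, the 29 residue classes mod 29 are the pigeonholes.
With 87 integers one could put 3 in each residue class and have no class reach 4.
The 88th integer pushes some class to 4, so 29·3 + 1 = 88.

88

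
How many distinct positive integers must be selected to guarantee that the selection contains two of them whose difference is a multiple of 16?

17

Integers whose pairwise differences are multiples of 16 are exactly those sharing a remainder mod 16. Pigeonhole: the 16 residue classes mod 16 are the pigeonholes.
With 16 integers one could put 1 in each residue class and have no class reach 2.
The 17th integer pushes some class to 2, so 16·1 + 1 = 17.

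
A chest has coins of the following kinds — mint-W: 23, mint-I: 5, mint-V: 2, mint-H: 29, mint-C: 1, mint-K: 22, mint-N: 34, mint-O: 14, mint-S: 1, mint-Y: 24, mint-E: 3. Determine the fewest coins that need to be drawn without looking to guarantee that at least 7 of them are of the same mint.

Put each drawn coin into a box by mint. The largest draw with every box below 7 takes min(count, 6) from each mint; mints with fewer than 6 contribute all they have.
Σ min(cᵢ, 6) = 6 + 5 + 2 + 6 + 1 + 6 + 6 + 6 + 1 + 6 + 3 = 48.
Draw number 48 + 1 = 49 must push one box to 7.

49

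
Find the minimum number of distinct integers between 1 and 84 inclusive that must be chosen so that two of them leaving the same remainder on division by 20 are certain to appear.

By the pigeonhole principle, the 20 residue classes mod 20 are the pigeonholes.
With 20 integers one could put 1 in each residue class and have no class reach 2.
The 21st integer pushes some class to 2, so 20·1 + 1 = 21.

21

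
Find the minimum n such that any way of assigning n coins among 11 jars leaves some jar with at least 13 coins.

133

With 132 coins one could put exactly 12 in each of the 11 jars, and no jar would reach 13.
One more coin must land in a jar that already has 12, giving it 13.
So 11 × 12 + 1 = 133 coins are required.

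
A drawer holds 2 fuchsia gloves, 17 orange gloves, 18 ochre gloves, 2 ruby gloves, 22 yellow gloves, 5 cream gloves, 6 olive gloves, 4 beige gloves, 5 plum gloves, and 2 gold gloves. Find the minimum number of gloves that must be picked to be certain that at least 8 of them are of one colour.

48

By pigeonhole, put each drawn glove into a box by colour. The largest draw with every box below 8 takes min(count, 7) from each colour; colours with fewer than 7 contribute all they have.
Σ min(cᵢ, 7) = 2 + 7 + 7 + 2 + 7 + 5 + 6 + 4 + 5 + 2 = 47.
Draw number 47 + 1 = 48 must push one box to 8.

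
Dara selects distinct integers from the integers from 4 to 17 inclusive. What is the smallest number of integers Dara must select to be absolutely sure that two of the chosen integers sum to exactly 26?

11

A set avoiding the sum 26 can contain at most one of each pair {x, 26−x}, plus the 6 elements whose complement lies outside the range or equal to its own complement.
The integers 4, …, 13 (10 of them) are such a set: any two sum to at least 4+5 = 9 and at most 12+13 = 25 < 26.
By pigeonhole, any 11th integer completes one of the 4 pairs, so 11 choices force a sum of 26.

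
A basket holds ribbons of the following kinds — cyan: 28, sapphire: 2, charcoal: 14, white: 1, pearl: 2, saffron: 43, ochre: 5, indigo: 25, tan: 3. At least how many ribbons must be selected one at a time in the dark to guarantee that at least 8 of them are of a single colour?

An adversary could hand out at most 7 ribbons per colour (5 colours run out sooner): 7 + 2 + 7 + 1 + 2 + 7 + 5 + 7 + 3 = 41 ribbons and still no colour has 8.
One more ribbon lands in a colour already at 7, so 42 draws are enough and 41 are not.

42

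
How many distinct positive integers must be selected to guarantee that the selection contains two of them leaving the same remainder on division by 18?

Pigeonhole: the 18 residue classes mod 18 are the pigeonholes.
With 18 integers one could put 1 in each residue class and have no class reach 2.
The 19th integer pushes some class to 2, so 18·1 + 1 = 19.

19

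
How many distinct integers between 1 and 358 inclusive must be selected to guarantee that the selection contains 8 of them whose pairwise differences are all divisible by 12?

85

Integers whose pairwise differences are multiples of 12 are exactly those sharing a remainder mod 12. By the pigeonhole principle, the 12 residue classes mod 12 are the pigeonholes.
With 84 integers one could put 7 in each residue class and have no class reach 8.
The 85th integer pushes some class to 8, so 12·7 + 1 = 85.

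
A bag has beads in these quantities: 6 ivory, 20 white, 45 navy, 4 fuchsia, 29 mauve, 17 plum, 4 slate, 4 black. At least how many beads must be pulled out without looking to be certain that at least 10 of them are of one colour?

55

An adversary could hand out at most 9 beads per colour (4 colours run out sooner): 6 + 9 + 9 + 4 + 9 + 9 + 4 + 4 = 54 beads and still no colour has 10.
By pigeonhole, one more bead lands in a colour already at 9, so 55 draws are enough and 54 are not.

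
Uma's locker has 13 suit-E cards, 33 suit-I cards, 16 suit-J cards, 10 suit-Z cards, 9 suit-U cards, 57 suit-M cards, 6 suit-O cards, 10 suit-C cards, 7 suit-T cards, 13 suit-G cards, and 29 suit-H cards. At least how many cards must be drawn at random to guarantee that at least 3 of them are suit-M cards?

In the worst case for collecting suit-M cards, every non-suit-M card comes out first.
There are 13 + 33 + 16 + 10 + 9 + 6 + 10 + 7 + 13 + 29 = 146 non-suit-M cards altogether.
After those, each further card must be suit-M, so 146 + 3 = 149 draws guarantee 3 suit-M cards.

149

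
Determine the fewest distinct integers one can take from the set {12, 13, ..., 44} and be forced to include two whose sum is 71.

A set avoiding the sum 71 can contain at most one of each pair {x, 71−x}, plus the 15 elements whose complement lies outside the range.
The integers 12, …, 35 (24 of them) are such a set: any two sum to at least 12+13 = 25 and at most 34+35 = 69 < 71.
By pigeonhole, any 25th integer completes one of the 9 pairs, so 25 choices force a sum of 71.

25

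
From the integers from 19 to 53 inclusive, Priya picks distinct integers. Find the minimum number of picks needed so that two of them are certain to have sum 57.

A set avoiding the sum 57 can contain at most one of each pair {x, 57−x}, plus the 15 elements whose complement lies outside the range.
The integers 29, …, 53 (25 of them) are such a set: any two sum to at least 29+30 = 59 > 57.
Any 26th integer completes one of the 10 pairs, so 26 choices force a sum of 57.

26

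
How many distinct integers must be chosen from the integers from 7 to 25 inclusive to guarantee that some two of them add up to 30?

A set avoiding the sum 30 can contain at most one of each pair {x, 30−x}, plus the 3 elements whose complement lies outside the range or equal to its own complement.
The integers 15, …, 25 (11 of them) are such a set: any two sum to at least 15+16 = 31 > 30.
Pigeonhole: any 12th integer completes one of the 8 pairs, so 12 choices force a sum of 30.

12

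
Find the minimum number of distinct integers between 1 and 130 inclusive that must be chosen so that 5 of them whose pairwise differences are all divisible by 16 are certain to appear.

65

Integers whose pairwise differences are multiples of 16 are exactly those sharing a remainder mod 16. Pigeonhole: the 16 residue classes mod 16 are the pigeonholes.
With 64 integers one could put 4 in each residue class and have no class reach 5.
The 65th integer pushes some class to 5, so 16·4 + 1 = 65.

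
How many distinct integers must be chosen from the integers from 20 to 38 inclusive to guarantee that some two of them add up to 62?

13

Two chosen integers sum to 62 exactly when both halves of some pair {x, 62−x} with 24 ≤ x ≤ 62−x ≤ 38 are chosen — 7 such pairs.
The remaining 5 elements (those with no distinct partner in range) can never complete a 62-sum, so the worst case takes all of them and one from each pair: 5 + 7 = 12.
The 13th integer has to be the second member of some pair, so 12 + 1 = 13.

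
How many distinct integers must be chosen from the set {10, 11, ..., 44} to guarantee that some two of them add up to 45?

23

Group the elements by complementary pair {x, 45−x}: {10,35}, {11,34}, {12,33}, …, giving 13 two-element pairs and 9 integers whose partner 45−x falls outside [10,44].
Treating each of those 22 groups as a pigeonhole, one can pick one integer per group — 22 integers — with no two summing to 45.
The 23rd integer lands in an occupied pair, forcing a sum of 45.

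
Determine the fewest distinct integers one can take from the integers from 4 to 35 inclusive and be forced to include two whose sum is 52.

24

Two chosen integers sum to 52 exactly when both halves of some pair {x, 52−x} with 17 ≤ x ≤ 52−x ≤ 35 are chosen — 9 such pairs.
The remaining 14 elements (those with no distinct partner in range) can never complete a 52-sum, so the worst case takes all of them and one from each pair: 14 + 9 = 23.
The 24th integer has to be the second member of some pair, so 23 + 1 = 24.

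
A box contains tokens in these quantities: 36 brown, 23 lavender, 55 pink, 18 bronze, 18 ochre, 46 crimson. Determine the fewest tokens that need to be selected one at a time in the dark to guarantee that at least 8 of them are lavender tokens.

181

In the worst case for collecting lavender tokens, every non-lavender token comes out first.
There are 36 + 55 + 18 + 18 + 46 = 173 non-lavender tokens altogether.
After those, each further token must be lavender, so 173 + 8 = 181 draws guarantee 8 lavender tokens.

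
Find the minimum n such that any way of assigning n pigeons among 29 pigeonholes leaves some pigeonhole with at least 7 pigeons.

175

With 174 pigeons one could put exactly 6 in each of the 29 pigeonholes, and no pigeonhole would reach 7.
One more pigeon must land in a pigeonhole that already has 6, giving it 7.
So 29 × 6 + 1 = 175 pigeons are required.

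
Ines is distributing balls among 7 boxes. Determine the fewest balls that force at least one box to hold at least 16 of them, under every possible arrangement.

With 105 balls one could put exactly 15 in each of the 7 boxes, and no box would reach 16.
One more ball must land in a box that already has 15, giving it 16.
So 7 × 15 + 1 = 106 balls are required.

106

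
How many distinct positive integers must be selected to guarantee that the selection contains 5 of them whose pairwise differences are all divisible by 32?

129

Integers whose pairwise differences are multiples of 32 are exactly those sharing a remainder mod 32. The 32 residue classes mod 32 are the pigeonholes.
With 128 integers one could put 4 in each residue class and have no class reach 5.
The 129th integer pushes some class to 5, so 32·4 + 1 = 129.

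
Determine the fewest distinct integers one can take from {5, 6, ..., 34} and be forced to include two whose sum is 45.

19

Group the elements by complementary pair {x, 45−x}: {11,34}, {12,33}, {13,32}, …, giving 12 two-element pairs and 6 integers whose partner 45−x falls outside [5,34].
Pigeonhole: treating each of those 18 groups as a pigeonhole, one can pick one integer per group — 18 integers — with no two summing to 45.
The 19th integer lands in an occupied pair, forcing a sum of 45.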